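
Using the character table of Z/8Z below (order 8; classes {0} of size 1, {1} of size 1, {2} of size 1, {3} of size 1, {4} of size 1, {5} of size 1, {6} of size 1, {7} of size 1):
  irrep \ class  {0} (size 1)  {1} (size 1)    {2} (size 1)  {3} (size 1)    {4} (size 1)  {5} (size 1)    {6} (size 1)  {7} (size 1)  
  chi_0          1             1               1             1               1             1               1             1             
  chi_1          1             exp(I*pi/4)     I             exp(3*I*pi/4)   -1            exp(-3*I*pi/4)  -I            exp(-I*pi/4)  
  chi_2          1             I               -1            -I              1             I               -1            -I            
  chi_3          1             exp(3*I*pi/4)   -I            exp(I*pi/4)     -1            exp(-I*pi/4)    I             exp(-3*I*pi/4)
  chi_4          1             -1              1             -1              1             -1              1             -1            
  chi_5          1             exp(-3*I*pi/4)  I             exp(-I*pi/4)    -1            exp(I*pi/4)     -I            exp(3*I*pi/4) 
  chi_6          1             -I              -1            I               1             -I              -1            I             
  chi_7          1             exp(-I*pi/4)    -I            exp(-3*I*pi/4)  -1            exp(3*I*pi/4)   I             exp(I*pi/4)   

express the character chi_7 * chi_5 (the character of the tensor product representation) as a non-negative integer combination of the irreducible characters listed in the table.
chi_7 tensor chi_5 = chi_4 (all other irreducibles have multiplicity 0).

Proof sketch: The character of a tensor product is the pointwise product (chi_7 * chi_5)(C) = chi_7(C) * chi_5(C):
  {0}: (1)*(1), {1}: (exp(-I*pi/4))*(exp(-3*I*pi/4)), {2}: (-I)*(I), {3}: (exp(-3*I*pi/4))*(exp(-I*pi/4)), {4}: (-1)*(-1), {5}: (exp(3*I*pi/4))*(exp(I*pi/4)), {6}: (I)*(-I), {7}: (exp(I*pi/4))*(exp(3*I*pi/4))
so (chi_7 * chi_5) takes values
  {0} -> 1, {1} -> -1, {2} -> 1, {3} -> -1, {4} -> 1, {5} -> -1, {6} -> 1, {7} -> -1.
Now take the inner product of this character with each irreducible chi from the table, <chi_7*chi_5, chi> = (1/8) sum_C |C| (chi_7*chi_5)(C) conj(chi(C)):
  <chi_7*chi_5, chi_0> = (1/8)[1*(1)*conj(1) + 1*(-1)*conj(1) + 1*(1)*conj(1) + 1*(-1)*conj(1) + 1*(1)*conj(1) + 1*(-1)*conj(1) + 1*(1)*conj(1) + 1*(-1)*conj(1)]
      = (1/8)[(1) + (-1) + (1) + (-1) + (1) + (-1) + (1) + (-1)] = 0/8 = 0
  <chi_7*chi_5, chi_1> = (1/8)[1*(1)*conj(1) + 1*(-1)*conj(exp(I*pi/4)) + 1*(1)*conj(I) + 1*(-1)*conj(exp(3*I*pi/4)) + 1*(1)*conj(-1) + 1*(-1)*conj(exp(-3*I*pi/4)) + 1*(1)*conj(-I) + 1*(-1)*conj(exp(-I*pi/4))]
      = (1/8)[(1) + (-exp(-I*pi/4)) + (-I) + (-exp(-3*I*pi/4)) + (-1) + (-exp(3*I*pi/4)) + (I) + (-exp(I*pi/4))] = 0/8 = 0
  <chi_7*chi_5, chi_2> = (1/8)[1*(1)*conj(1) + 1*(-1)*conj(I) + 1*(1)*conj(-1) + 1*(-1)*conj(-I) + 1*(1)*conj(1) + 1*(-1)*conj(I) + 1*(1)*conj(-1) + 1*(-1)*conj(-I)]
      = (1/8)[(1) + (I) + (-1) + (-I) + (1) + (I) + (-1) + (-I)] = 0/8 = 0
  <chi_7*chi_5, chi_3> = (1/8)[1*(1)*conj(1) + 1*(-1)*conj(exp(3*I*pi/4)) + 1*(1)*conj(-I) + 1*(-1)*conj(exp(I*pi/4)) + 1*(1)*conj(-1) + 1*(-1)*conj(exp(-I*pi/4)) + 1*(1)*conj(I) + 1*(-1)*conj(exp(-3*I*pi/4))]
      = (1/8)[(1) + (-exp(-3*I*pi/4)) + (I) + (-exp(-I*pi/4)) + (-1) + (-exp(I*pi/4)) + (-I) + (-exp(3*I*pi/4))] = 0/8 = 0
  <chi_7*chi_5, chi_4> = (1/8)[1*(1)*conj(1) + 1*(-1)*conj(-1) + 1*(1)*conj(1) + 1*(-1)*conj(-1) + 1*(1)*conj(1) + 1*(-1)*conj(-1) + 1*(1)*conj(1) + 1*(-1)*conj(-1)]
      = (1/8)[(1) + (1) + (1) + (1) + (1) + (1) + (1) + (1)] = 8/8 = 1
  <chi_7*chi_5, chi_5> = (1/8)[1*(1)*conj(1) + 1*(-1)*conj(exp(-3*I*pi/4)) + 1*(1)*conj(I) + 1*(-1)*conj(exp(-I*pi/4)) + 1*(1)*conj(-1) + 1*(-1)*conj(exp(I*pi/4)) + 1*(1)*conj(-I) + 1*(-1)*conj(exp(3*I*pi/4))]
      = (1/8)[(1) + (-exp(3*I*pi/4)) + (-I) + (-exp(I*pi/4)) + (-1) + (-exp(-I*pi/4)) + (I) + (-exp(-3*I*pi/4))] = 0/8 = 0
  <chi_7*chi_5, chi_6> = (1/8)[1*(1)*conj(1) + 1*(-1)*conj(-I) + 1*(1)*conj(-1) + 1*(-1)*conj(I) + 1*(1)*conj(1) + 1*(-1)*conj(-I) + 1*(1)*conj(-1) + 1*(-1)*conj(I)]
      = (1/8)[(1) + (-I) + (-1) + (I) + (1) + (-I) + (-1) + (I)] = 0/8 = 0
  <chi_7*chi_5, chi_7> = (1/8)[1*(1)*conj(1) + 1*(-1)*conj(exp(-I*pi/4)) + 1*(1)*conj(-I) + 1*(-1)*conj(exp(-3*I*pi/4)) + 1*(1)*conj(-1) + 1*(-1)*conj(exp(3*I*pi/4)) + 1*(1)*conj(I) + 1*(-1)*conj(exp(I*pi/4))]
      = (1/8)[(1) + (-exp(I*pi/4)) + (I) + (-exp(3*I*pi/4)) + (-1) + (-exp(-3*I*pi/4)) + (-I) + (-exp(-I*pi/4))] = 0/8 = 0
(Exp terms are combined using exp(i*s)*conj(exp(i*t)) = exp(i*(s-t)), and sums of them are collapsed using the identity that for every m > 1 the m distinct m-th roots of unity sum to 0, e.g. 1 + exp(2*I*pi/3) + exp(-2*I*pi/3) = 0.)
Hence the multiplicities are chi_4: 1. Dimension check: dim(chi_7)*dim(chi_5) = 1*1 = 1 and sum (mult * dim) = 1*1 = 1.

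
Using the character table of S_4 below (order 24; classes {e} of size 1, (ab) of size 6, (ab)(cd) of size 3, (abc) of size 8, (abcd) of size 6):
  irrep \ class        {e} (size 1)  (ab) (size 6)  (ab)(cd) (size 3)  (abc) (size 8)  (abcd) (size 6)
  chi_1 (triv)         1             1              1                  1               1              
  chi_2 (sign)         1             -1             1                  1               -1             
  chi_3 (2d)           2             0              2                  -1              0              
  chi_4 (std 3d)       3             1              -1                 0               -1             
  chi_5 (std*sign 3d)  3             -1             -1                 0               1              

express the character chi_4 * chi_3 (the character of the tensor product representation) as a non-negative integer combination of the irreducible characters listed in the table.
chi_4 tensor chi_3 = chi_4 + chi_5 (all other irreducibles have multiplicity 0).

The character of a tensor product is the pointwise product (chi_4 * chi_3)(C) = chi_4(C) * chi_3(C):
  {e}: (3)*(2), (ab): (1)*(0), (ab)(cd): (-1)*(2), (abc): (0)*(-1), (abcd): (-1)*(0)
so (chi_4 * chi_3) takes values
  {e} -> 6, (ab) -> 0, (ab)(cd) -> -2, (abc) -> 0, (abcd) -> 0.
Now take the inner product of this character with each irreducible chi from the table, <chi_4*chi_3, chi> = (1/24) sum_C |C| (chi_4*chi_3)(C) conj(chi(C)):
  <chi_4*chi_3, chi_1> = (1/24)[1*(6)*conj(1) + 6*(0)*conj(1) + 3*(-2)*conj(1) + 8*(0)*conj(1) + 6*(0)*conj(1)]
      = (1/24)[(6) + (0) + (-6) + (0) + (0)] = 0/24 = 0
  <chi_4*chi_3, chi_2> = (1/24)[1*(6)*conj(1) + 6*(0)*conj(-1) + 3*(-2)*conj(1) + 8*(0)*conj(1) + 6*(0)*conj(-1)]
      = (1/24)[(6) + (0) + (-6) + (0) + (0)] = 0/24 = 0
  <chi_4*chi_3, chi_3> = (1/24)[1*(6)*conj(2) + 6*(0)*conj(0) + 3*(-2)*conj(2) + 8*(0)*conj(-1) + 6*(0)*conj(0)]
      = (1/24)[(12) + (0) + (-12) + (0) + (0)] = 0/24 = 0
  <chi_4*chi_3, chi_4> = (1/24)[1*(6)*conj(3) + 6*(0)*conj(1) + 3*(-2)*conj(-1) + 8*(0)*conj(0) + 6*(0)*conj(-1)]
      = (1/24)[(18) + (0) + (6) + (0) + (0)] = 24/24 = 1
  <chi_4*chi_3, chi_5> = (1/24)[1*(6)*conj(3) + 6*(0)*conj(-1) + 3*(-2)*conj(-1) + 8*(0)*conj(0) + 6*(0)*conj(1)]
      = (1/24)[(18) + (0) + (6) + (0) + (0)] = 24/24 = 1
Hence the multiplicities are chi_4: 1, chi_5: 1. Dimension check: dim(chi_4)*dim(chi_3) = 3*2 = 6 and sum (mult * dim) = 1*3 + 1*3 = 6.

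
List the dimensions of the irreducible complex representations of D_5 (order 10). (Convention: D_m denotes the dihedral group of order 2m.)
Dimensions: 1, 1, 2, 2

Justification: There are 4 irreducibles (= number of conjugacy classes). Their dimensions d_i satisfy sum d_i^2 = |G| = 10: 1 + 1 + 4 + 4 = 10.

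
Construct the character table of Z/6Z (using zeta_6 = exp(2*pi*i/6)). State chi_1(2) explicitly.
Character table of Z/6Z (irreps indexed chi_0,...,chi_5 with chi_k(m) = zeta_6^(k*m), zeta_6 = exp(2*pi*i/6)):
  irrep \ class  {0} (size 1)  {1} (size 1)    {2} (size 1)    {3} (size 1)  {4} (size 1)    {5} (size 1)  
  chi_0          1             1               1               1             1               1             
  chi_1          1             exp(I*pi/3)     exp(2*I*pi/3)   -1            exp(-2*I*pi/3)  exp(-I*pi/3)  
  chi_2          1             exp(2*I*pi/3)   exp(-2*I*pi/3)  1             exp(2*I*pi/3)   exp(-2*I*pi/3)
  chi_3          1             -1              1               -1            1               -1            
  chi_4          1             exp(-2*I*pi/3)  exp(2*I*pi/3)   1             exp(-2*I*pi/3)  exp(2*I*pi/3) 
  chi_5          1             exp(-I*pi/3)    exp(-2*I*pi/3)  -1            exp(2*I*pi/3)   exp(I*pi/3)   

Spot check: chi_1(2) = zeta_6^(1*2) = zeta_6^2 = exp(2*I*pi/3).

Working: Z/6Z is abelian, so all 6 irreducible complex representations are 1-dimensional. They are given by chi_k(m) = zeta_6^(k*m) for k = 0,...,5. Row orthogonality: sum_m chi_k(m) conj(chi_l(m)) = 6 * [k = l].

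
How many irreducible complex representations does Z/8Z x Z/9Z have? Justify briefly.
72

Working: The number of irreducible complex representations of a finite group equals its number of conjugacy classes. Z/8Z x Z/9Z is abelian of order 72, so every element is its own conjugacy class: 72 classes, so Z/8Z x Z/9Z (order 72) has exactly 72 irreducible complex representations.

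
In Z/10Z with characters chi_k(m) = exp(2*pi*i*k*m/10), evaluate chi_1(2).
chi_1(2) = zeta_10^2 = exp(2*I*pi/5)

chi_1(2) = zeta_10^(1*2) = zeta_10^2. Since zeta_10^10 = 1, this equals zeta_10^2 = exp(2*pi*i*2/10) = exp(2*I*pi/5).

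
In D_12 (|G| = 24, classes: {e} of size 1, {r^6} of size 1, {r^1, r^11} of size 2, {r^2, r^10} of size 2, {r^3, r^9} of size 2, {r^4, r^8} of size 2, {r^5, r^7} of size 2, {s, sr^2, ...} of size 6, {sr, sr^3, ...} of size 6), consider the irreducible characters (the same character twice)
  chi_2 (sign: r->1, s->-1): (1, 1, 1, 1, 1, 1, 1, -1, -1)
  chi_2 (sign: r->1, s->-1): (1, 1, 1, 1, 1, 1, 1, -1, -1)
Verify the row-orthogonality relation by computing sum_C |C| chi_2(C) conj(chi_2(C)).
Sum = 24 = |G| = 24; so <chi_2, chi_2> = 1 (norm-1 confirms irreducibility).

Proof sketch: Compute term by term over conjugacy classes (|C| * chi_2(C) * conj(chi_2(C))):
  1*(1)*conj(1) + 1*(1)*conj(1) + 2*(1)*conj(1) + 2*(1)*conj(1) + 2*(1)*conj(1) + 2*(1)*conj(1) + 2*(1)*conj(1) + 6*(-1)*conj(-1) + 6*(-1)*conj(-1)
  = (1) + (1) + (2) + (2) + (2) + (2) + (2) + (6) + (6)
  = 24.
Dividing by |G| = 24 gives 24/24 = 1, matching the row-orthogonality relation <chi_2, chi_2> = [chi_2 = chi_2].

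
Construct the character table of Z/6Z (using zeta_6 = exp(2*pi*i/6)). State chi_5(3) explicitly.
Character table of Z/6Z (irreps indexed chi_0,...,chi_5 with chi_k(m) = zeta_6^(k*m), zeta_6 = exp(2*pi*i/6)):
  irrep \ class  {0} (size 1)  {1} (size 1)    {2} (size 1)    {3} (size 1)  {4} (size 1)    {5} (size 1)  
  chi_0          1             1               1               1             1               1             
  chi_1          1             exp(I*pi/3)     exp(2*I*pi/3)   -1            exp(-2*I*pi/3)  exp(-I*pi/3)  
  chi_2          1             exp(2*I*pi/3)   exp(-2*I*pi/3)  1             exp(2*I*pi/3)   exp(-2*I*pi/3)
  chi_3          1             -1              1               -1            1               -1            
  chi_4          1             exp(-2*I*pi/3)  exp(2*I*pi/3)   1             exp(-2*I*pi/3)  exp(2*I*pi/3) 
  chi_5          1             exp(-I*pi/3)    exp(-2*I*pi/3)  -1            exp(2*I*pi/3)   exp(I*pi/3)   

Spot check: chi_5(3) = zeta_6^(5*3) = zeta_6^15 = -1.

Solution. Z/6Z is abelian, so all 6 irreducible complex representations are 1-dimensional. They are given by chi_k(m) = zeta_6^(k*m) for k = 0,...,5. Row orthogonality: sum_m chi_k(m) conj(chi_l(m)) = 6 * [k = l].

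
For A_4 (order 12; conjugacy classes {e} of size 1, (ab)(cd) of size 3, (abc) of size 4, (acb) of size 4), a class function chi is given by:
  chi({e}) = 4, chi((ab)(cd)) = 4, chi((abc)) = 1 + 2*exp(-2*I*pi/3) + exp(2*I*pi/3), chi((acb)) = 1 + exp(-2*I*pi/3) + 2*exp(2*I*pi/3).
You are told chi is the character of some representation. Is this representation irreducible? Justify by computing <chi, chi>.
Not irreducible (reducible): <chi, chi> = 6 > 1.

Details: <chi, chi> = (1/|G|) sum_C |C| * |chi(C)|^2 = (1/12)[1*|4|^2 + 3*|4|^2 + 4*|1 + 2*exp(-2*I*pi/3) + exp(2*I*pi/3)|^2 + 4*|1 + exp(-2*I*pi/3) + 2*exp(2*I*pi/3)|^2]
  = (1/12)[(16) + (48) + (4) + (4)] = 72/12 = 6.
(Exp terms are combined using exp(i*s)*conj(exp(i*t)) = exp(i*(s-t)), and sums of them are collapsed using the identity that for every m > 1 the m distinct m-th roots of unity sum to 0, e.g. 1 + exp(2*I*pi/3) + exp(-2*I*pi/3) = 0.)
A character is irreducible iff <chi, chi> = 1, so this representation is reducible.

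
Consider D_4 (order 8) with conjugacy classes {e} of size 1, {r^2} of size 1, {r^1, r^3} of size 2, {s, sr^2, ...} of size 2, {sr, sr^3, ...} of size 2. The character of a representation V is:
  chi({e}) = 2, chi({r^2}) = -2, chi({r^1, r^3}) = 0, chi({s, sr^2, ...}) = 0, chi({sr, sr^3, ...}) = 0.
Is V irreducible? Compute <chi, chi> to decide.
Irreducible: <chi, chi> = 1.

Justification: <chi, chi> = (1/|G|) sum_C |C| * |chi(C)|^2 = (1/8)[1*|2|^2 + 1*|-2|^2 + 2*|0|^2 + 2*|0|^2 + 2*|0|^2]
  = (1/8)[(4) + (4) + (0) + (0) + (0)] = 8/8 = 1.
A character is irreducible iff <chi, chi> = 1, so this representation is irreducible.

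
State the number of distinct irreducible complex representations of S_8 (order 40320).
22

Working: The number of irreducible complex representations of a finite group equals its number of conjugacy classes. Conjugacy classes in S_8 correspond to cycle types, i.e. partitions of 8; there are p(8) = 22 of them, so S_8 (order 40320) has exactly 22 irreducible complex representations.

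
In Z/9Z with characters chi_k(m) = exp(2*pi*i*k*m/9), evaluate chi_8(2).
chi_8(2) = zeta_9^16 = exp(-4*I*pi/9)

Solution. chi_8(2) = zeta_9^(8*2) = zeta_9^16. Since zeta_9^9 = 1, this equals zeta_9^7 = exp(2*pi*i*7/9) = exp(-4*I*pi/9).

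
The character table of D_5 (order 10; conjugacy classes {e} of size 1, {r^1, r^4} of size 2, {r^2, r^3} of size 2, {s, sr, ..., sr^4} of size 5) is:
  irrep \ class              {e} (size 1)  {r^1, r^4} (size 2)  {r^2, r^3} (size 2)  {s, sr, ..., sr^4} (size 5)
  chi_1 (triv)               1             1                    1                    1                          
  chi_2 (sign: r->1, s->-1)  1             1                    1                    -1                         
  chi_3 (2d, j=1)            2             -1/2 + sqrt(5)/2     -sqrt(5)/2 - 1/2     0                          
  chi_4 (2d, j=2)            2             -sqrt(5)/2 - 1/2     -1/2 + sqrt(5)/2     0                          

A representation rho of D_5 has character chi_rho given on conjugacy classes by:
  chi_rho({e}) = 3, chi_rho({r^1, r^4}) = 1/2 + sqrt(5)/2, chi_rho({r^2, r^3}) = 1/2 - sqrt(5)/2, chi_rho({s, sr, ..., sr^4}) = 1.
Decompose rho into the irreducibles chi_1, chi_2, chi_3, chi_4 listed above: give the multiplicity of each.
Multiplicities: chi_1: 1, chi_2: 0, chi_3: 1, chi_4: 0.

Reasoning: Use <chi_rho, chi> = (1/|G|) sum_C |C| * chi_rho(C) * conj(chi(C)) with |G| = 10 for each irreducible chi in the table:
  <chi_rho, chi_1> = (1/10)[1*(3)*conj(1) + 2*(1/2 + sqrt(5)/2)*conj(1) + 2*(1/2 - sqrt(5)/2)*conj(1) + 5*(1)*conj(1)]
      = (1/10)[(3) + (1 + sqrt(5)) + (1 - sqrt(5)) + (5)] = 10/10 = 1
  <chi_rho, chi_2> = (1/10)[1*(3)*conj(1) + 2*(1/2 + sqrt(5)/2)*conj(1) + 2*(1/2 - sqrt(5)/2)*conj(1) + 5*(1)*conj(-1)]
      = (1/10)[(3) + (1 + sqrt(5)) + (1 - sqrt(5)) + (-5)] = 0/10 = 0
  <chi_rho, chi_3> = (1/10)[1*(3)*conj(2) + 2*(1/2 + sqrt(5)/2)*conj(-1/2 + sqrt(5)/2) + 2*(1/2 - sqrt(5)/2)*conj(-sqrt(5)/2 - 1/2) + 5*(1)*conj(0)]
      = (1/10)[(6) + (2) + (2) + (0)] = 10/10 = 1
  <chi_rho, chi_4> = (1/10)[1*(3)*conj(2) + 2*(1/2 + sqrt(5)/2)*conj(-sqrt(5)/2 - 1/2) + 2*(1/2 - sqrt(5)/2)*conj(-1/2 + sqrt(5)/2) + 5*(1)*conj(0)]
      = (1/10)[(6) + (-3 - sqrt(5)) + (-3 + sqrt(5)) + (0)] = 0/10 = 0
Dimension check: dim(rho) = sum (mult * dim) = 1*1 + 0*1 + 1*2 + 0*2 = 3 = chi_rho(e) = 3.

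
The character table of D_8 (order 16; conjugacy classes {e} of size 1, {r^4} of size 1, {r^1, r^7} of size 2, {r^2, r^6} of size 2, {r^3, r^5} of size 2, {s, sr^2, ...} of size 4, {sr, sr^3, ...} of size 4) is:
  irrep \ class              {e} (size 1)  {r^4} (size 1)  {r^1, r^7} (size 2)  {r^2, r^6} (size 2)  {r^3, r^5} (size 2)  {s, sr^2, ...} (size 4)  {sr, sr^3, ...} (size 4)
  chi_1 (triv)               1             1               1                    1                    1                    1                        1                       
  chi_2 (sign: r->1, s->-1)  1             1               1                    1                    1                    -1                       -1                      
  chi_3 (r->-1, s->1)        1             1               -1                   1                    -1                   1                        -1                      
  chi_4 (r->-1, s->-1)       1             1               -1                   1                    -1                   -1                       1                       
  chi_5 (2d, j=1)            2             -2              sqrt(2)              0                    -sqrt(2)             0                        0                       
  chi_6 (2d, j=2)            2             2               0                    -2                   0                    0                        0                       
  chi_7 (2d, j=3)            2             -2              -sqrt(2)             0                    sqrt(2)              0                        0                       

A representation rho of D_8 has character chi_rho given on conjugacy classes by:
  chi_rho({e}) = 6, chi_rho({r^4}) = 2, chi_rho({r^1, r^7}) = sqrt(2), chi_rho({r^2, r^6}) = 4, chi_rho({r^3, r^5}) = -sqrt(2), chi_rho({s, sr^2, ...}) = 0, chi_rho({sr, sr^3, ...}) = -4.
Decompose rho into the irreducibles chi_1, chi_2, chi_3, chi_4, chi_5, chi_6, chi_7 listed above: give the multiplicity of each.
Multiplicities: chi_1: 0, chi_2: 2, chi_3: 2, chi_4: 0, chi_5: 1, chi_6: 0, chi_7: 0.

Proof sketch: Use <chi_rho, chi> = (1/|G|) sum_C |C| * chi_rho(C) * conj(chi(C)) with |G| = 16 for each irreducible chi in the table:
  <chi_rho, chi_1> = (1/16)[1*(6)*conj(1) + 1*(2)*conj(1) + 2*(sqrt(2))*conj(1) + 2*(4)*conj(1) + 2*(-sqrt(2))*conj(1) + 4*(0)*conj(1) + 4*(-4)*conj(1)]
      = (1/16)[(6) + (2) + (2*sqrt(2)) + (8) + (-2*sqrt(2)) + (0) + (-16)] = 0/16 = 0
  <chi_rho, chi_2> = (1/16)[1*(6)*conj(1) + 1*(2)*conj(1) + 2*(sqrt(2))*conj(1) + 2*(4)*conj(1) + 2*(-sqrt(2))*conj(1) + 4*(0)*conj(-1) + 4*(-4)*conj(-1)]
      = (1/16)[(6) + (2) + (2*sqrt(2)) + (8) + (-2*sqrt(2)) + (0) + (16)] = 32/16 = 2
  <chi_rho, chi_3> = (1/16)[1*(6)*conj(1) + 1*(2)*conj(1) + 2*(sqrt(2))*conj(-1) + 2*(4)*conj(1) + 2*(-sqrt(2))*conj(-1) + 4*(0)*conj(1) + 4*(-4)*conj(-1)]
      = (1/16)[(6) + (2) + (-2*sqrt(2)) + (8) + (2*sqrt(2)) + (0) + (16)] = 32/16 = 2
  <chi_rho, chi_4> = (1/16)[1*(6)*conj(1) + 1*(2)*conj(1) + 2*(sqrt(2))*conj(-1) + 2*(4)*conj(1) + 2*(-sqrt(2))*conj(-1) + 4*(0)*conj(-1) + 4*(-4)*conj(1)]
      = (1/16)[(6) + (2) + (-2*sqrt(2)) + (8) + (2*sqrt(2)) + (0) + (-16)] = 0/16 = 0
  <chi_rho, chi_5> = (1/16)[1*(6)*conj(2) + 1*(2)*conj(-2) + 2*(sqrt(2))*conj(sqrt(2)) + 2*(4)*conj(0) + 2*(-sqrt(2))*conj(-sqrt(2)) + 4*(0)*conj(0) + 4*(-4)*conj(0)]
      = (1/16)[(12) + (-4) + (4) + (0) + (4) + (0) + (0)] = 16/16 = 1
  <chi_rho, chi_6> = (1/16)[1*(6)*conj(2) + 1*(2)*conj(2) + 2*(sqrt(2))*conj(0) + 2*(4)*conj(-2) + 2*(-sqrt(2))*conj(0) + 4*(0)*conj(0) + 4*(-4)*conj(0)]
      = (1/16)[(12) + (4) + (0) + (-16) + (0) + (0) + (0)] = 0/16 = 0
  <chi_rho, chi_7> = (1/16)[1*(6)*conj(2) + 1*(2)*conj(-2) + 2*(sqrt(2))*conj(-sqrt(2)) + 2*(4)*conj(0) + 2*(-sqrt(2))*conj(sqrt(2)) + 4*(0)*conj(0) + 4*(-4)*conj(0)]
      = (1/16)[(12) + (-4) + (-4) + (0) + (-4) + (0) + (0)] = 0/16 = 0
Dimension check: dim(rho) = sum (mult * dim) = 0*1 + 2*1 + 2*1 + 0*1 + 1*2 + 0*2 + 0*2 = 6 = chi_rho(e) = 6.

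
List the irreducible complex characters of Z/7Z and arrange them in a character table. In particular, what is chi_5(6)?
Character table of Z/7Z (irreps indexed chi_0,...,chi_6 with chi_k(m) = zeta_7^(k*m), zeta_7 = exp(2*pi*i/7)):
  irrep \ class  {0} (size 1)  {1} (size 1)    {2} (size 1)    {3} (size 1)    {4} (size 1)    {5} (size 1)    {6} (size 1)  
  chi_0          1             1               1               1               1               1               1             
  chi_1          1             exp(2*I*pi/7)   exp(4*I*pi/7)   exp(6*I*pi/7)   exp(-6*I*pi/7)  exp(-4*I*pi/7)  exp(-2*I*pi/7)
  chi_2          1             exp(4*I*pi/7)   exp(-6*I*pi/7)  exp(-2*I*pi/7)  exp(2*I*pi/7)   exp(6*I*pi/7)   exp(-4*I*pi/7)
  chi_3          1             exp(6*I*pi/7)   exp(-2*I*pi/7)  exp(4*I*pi/7)   exp(-4*I*pi/7)  exp(2*I*pi/7)   exp(-6*I*pi/7)
  chi_4          1             exp(-6*I*pi/7)  exp(2*I*pi/7)   exp(-4*I*pi/7)  exp(4*I*pi/7)   exp(-2*I*pi/7)  exp(6*I*pi/7) 
  chi_5          1             exp(-4*I*pi/7)  exp(6*I*pi/7)   exp(2*I*pi/7)   exp(-2*I*pi/7)  exp(-6*I*pi/7)  exp(4*I*pi/7) 
  chi_6          1             exp(-2*I*pi/7)  exp(-4*I*pi/7)  exp(-6*I*pi/7)  exp(6*I*pi/7)   exp(4*I*pi/7)   exp(2*I*pi/7) 

Spot check: chi_5(6) = zeta_7^(5*6) = zeta_7^30 = exp(4*I*pi/7).

Details: Z/7Z is abelian, so all 7 irreducible complex representations are 1-dimensional. They are given by chi_k(m) = zeta_7^(k*m) for k = 0,...,6. Row orthogonality: sum_m chi_k(m) conj(chi_l(m)) = 7 * [k = l].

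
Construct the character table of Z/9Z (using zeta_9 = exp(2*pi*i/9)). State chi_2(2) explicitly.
Character table of Z/9Z (irreps indexed chi_0,...,chi_8 with chi_k(m) = zeta_9^(k*m), zeta_9 = exp(2*pi*i/9)):
  irrep \ class  {0} (size 1)  {1} (size 1)    {2} (size 1)    {3} (size 1)    {4} (size 1)    {5} (size 1)    {6} (size 1)    {7} (size 1)    {8} (size 1)  
  chi_0          1             1               1               1               1               1               1               1               1             
  chi_1          1             exp(2*I*pi/9)   exp(4*I*pi/9)   exp(2*I*pi/3)   exp(8*I*pi/9)   exp(-8*I*pi/9)  exp(-2*I*pi/3)  exp(-4*I*pi/9)  exp(-2*I*pi/9)
  chi_2          1             exp(4*I*pi/9)   exp(8*I*pi/9)   exp(-2*I*pi/3)  exp(-2*I*pi/9)  exp(2*I*pi/9)   exp(2*I*pi/3)   exp(-8*I*pi/9)  exp(-4*I*pi/9)
  chi_3          1             exp(2*I*pi/3)   exp(-2*I*pi/3)  1               exp(2*I*pi/3)   exp(-2*I*pi/3)  1               exp(2*I*pi/3)   exp(-2*I*pi/3)
  chi_4          1             exp(8*I*pi/9)   exp(-2*I*pi/9)  exp(2*I*pi/3)   exp(-4*I*pi/9)  exp(4*I*pi/9)   exp(-2*I*pi/3)  exp(2*I*pi/9)   exp(-8*I*pi/9)
  chi_5          1             exp(-8*I*pi/9)  exp(2*I*pi/9)   exp(-2*I*pi/3)  exp(4*I*pi/9)   exp(-4*I*pi/9)  exp(2*I*pi/3)   exp(-2*I*pi/9)  exp(8*I*pi/9) 
  chi_6          1             exp(-2*I*pi/3)  exp(2*I*pi/3)   1               exp(-2*I*pi/3)  exp(2*I*pi/3)   1               exp(-2*I*pi/3)  exp(2*I*pi/3) 
  chi_7          1             exp(-4*I*pi/9)  exp(-8*I*pi/9)  exp(2*I*pi/3)   exp(2*I*pi/9)   exp(-2*I*pi/9)  exp(-2*I*pi/3)  exp(8*I*pi/9)   exp(4*I*pi/9) 
  chi_8          1             exp(-2*I*pi/9)  exp(-4*I*pi/9)  exp(-2*I*pi/3)  exp(-8*I*pi/9)  exp(8*I*pi/9)   exp(2*I*pi/3)   exp(4*I*pi/9)   exp(2*I*pi/9) 

Spot check: chi_2(2) = zeta_9^(2*2) = zeta_9^4 = exp(8*I*pi/9).

Explanation: Z/9Z is abelian, so all 9 irreducible complex representations are 1-dimensional. They are given by chi_k(m) = zeta_9^(k*m) for k = 0,...,8. Row orthogonality: sum_m chi_k(m) conj(chi_l(m)) = 9 * [k = l].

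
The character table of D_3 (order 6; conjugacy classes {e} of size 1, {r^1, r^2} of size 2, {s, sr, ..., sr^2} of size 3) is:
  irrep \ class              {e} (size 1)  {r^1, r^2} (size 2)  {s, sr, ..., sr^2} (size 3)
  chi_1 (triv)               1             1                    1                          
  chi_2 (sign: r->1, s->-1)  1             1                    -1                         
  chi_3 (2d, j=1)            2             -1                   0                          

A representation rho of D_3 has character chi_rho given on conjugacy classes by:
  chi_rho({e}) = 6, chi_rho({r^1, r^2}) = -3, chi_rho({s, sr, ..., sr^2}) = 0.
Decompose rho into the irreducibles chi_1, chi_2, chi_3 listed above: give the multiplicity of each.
Multiplicities: chi_1: 0, chi_2: 0, chi_3: 3.

Details: Use <chi_rho, chi> = (1/|G|) sum_C |C| * chi_rho(C) * conj(chi(C)) with |G| = 6 for each irreducible chi in the table:
  <chi_rho, chi_1> = (1/6)[1*(6)*conj(1) + 2*(-3)*conj(1) + 3*(0)*conj(1)]
      = (1/6)[(6) + (-6) + (0)] = 0/6 = 0
  <chi_rho, chi_2> = (1/6)[1*(6)*conj(1) + 2*(-3)*conj(1) + 3*(0)*conj(-1)]
      = (1/6)[(6) + (-6) + (0)] = 0/6 = 0
  <chi_rho, chi_3> = (1/6)[1*(6)*conj(2) + 2*(-3)*conj(-1) + 3*(0)*conj(0)]
      = (1/6)[(12) + (6) + (0)] = 18/6 = 3
Dimension check: dim(rho) = sum (mult * dim) = 0*1 + 0*1 + 3*2 = 6 = chi_rho(e) = 6.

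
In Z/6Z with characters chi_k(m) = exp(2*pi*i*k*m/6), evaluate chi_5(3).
chi_5(3) = zeta_6^15 = -1

Justification: chi_5(3) = zeta_6^(5*3) = zeta_6^15. Since zeta_6^6 = 1, this equals zeta_6^3 = exp(2*pi*i*3/6) = -1.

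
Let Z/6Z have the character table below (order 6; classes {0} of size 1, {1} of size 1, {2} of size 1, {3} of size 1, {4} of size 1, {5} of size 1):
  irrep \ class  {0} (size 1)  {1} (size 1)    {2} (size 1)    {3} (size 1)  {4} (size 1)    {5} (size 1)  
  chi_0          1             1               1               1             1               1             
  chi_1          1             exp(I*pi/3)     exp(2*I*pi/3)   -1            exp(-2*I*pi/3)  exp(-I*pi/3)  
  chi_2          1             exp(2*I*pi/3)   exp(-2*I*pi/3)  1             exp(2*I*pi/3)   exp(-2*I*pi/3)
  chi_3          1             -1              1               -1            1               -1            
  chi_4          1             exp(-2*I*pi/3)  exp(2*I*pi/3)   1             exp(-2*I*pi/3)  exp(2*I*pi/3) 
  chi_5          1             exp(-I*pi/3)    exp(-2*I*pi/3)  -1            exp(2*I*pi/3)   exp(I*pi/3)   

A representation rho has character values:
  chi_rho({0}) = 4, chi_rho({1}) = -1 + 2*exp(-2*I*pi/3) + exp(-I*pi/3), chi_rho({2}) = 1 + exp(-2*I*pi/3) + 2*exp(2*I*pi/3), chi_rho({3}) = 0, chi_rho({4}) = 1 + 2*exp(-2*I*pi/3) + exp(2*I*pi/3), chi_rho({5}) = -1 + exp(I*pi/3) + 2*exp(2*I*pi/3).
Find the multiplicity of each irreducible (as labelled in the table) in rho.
Multiplicities: chi_0: 0, chi_1: 0, chi_2: 0, chi_3: 1, chi_4: 2, chi_5: 1.

Proof sketch: Use <chi_rho, chi> = (1/|G|) sum_C |C| * chi_rho(C) * conj(chi(C)) with |G| = 6 for each irreducible chi in the table:
  <chi_rho, chi_0> = (1/6)[1*(4)*conj(1) + 1*(-1 + 2*exp(-2*I*pi/3) + exp(-I*pi/3))*conj(1) + 1*(1 + exp(-2*I*pi/3) + 2*exp(2*I*pi/3))*conj(1) + 1*(0)*conj(1) + 1*(1 + 2*exp(-2*I*pi/3) + exp(2*I*pi/3))*conj(1) + 1*(-1 + exp(I*pi/3) + 2*exp(2*I*pi/3))*conj(1)]
      = (1/6)[(4) + (-1 + 2*exp(-2*I*pi/3) + exp(-I*pi/3)) + (1 + exp(-2*I*pi/3) + 2*exp(2*I*pi/3)) + (0) + (1 + 2*exp(-2*I*pi/3) + exp(2*I*pi/3)) + (-1 + exp(I*pi/3) + 2*exp(2*I*pi/3))] = 0/6 = 0
  <chi_rho, chi_1> = (1/6)[1*(4)*conj(1) + 1*(-1 + 2*exp(-2*I*pi/3) + exp(-I*pi/3))*conj(exp(I*pi/3)) + 1*(1 + exp(-2*I*pi/3) + 2*exp(2*I*pi/3))*conj(exp(2*I*pi/3)) + 1*(0)*conj(-1) + 1*(1 + 2*exp(-2*I*pi/3) + exp(2*I*pi/3))*conj(exp(-2*I*pi/3)) + 1*(-1 + exp(I*pi/3) + 2*exp(2*I*pi/3))*conj(exp(-I*pi/3))]
      = (1/6)[(4) + (-3) + (1) + (0) + (1) + (-3)] = 0/6 = 0
  <chi_rho, chi_2> = (1/6)[1*(4)*conj(1) + 1*(-1 + 2*exp(-2*I*pi/3) + exp(-I*pi/3))*conj(exp(2*I*pi/3)) + 1*(1 + exp(-2*I*pi/3) + 2*exp(2*I*pi/3))*conj(exp(-2*I*pi/3)) + 1*(0)*conj(1) + 1*(1 + 2*exp(-2*I*pi/3) + exp(2*I*pi/3))*conj(exp(2*I*pi/3)) + 1*(-1 + exp(I*pi/3) + 2*exp(2*I*pi/3))*conj(exp(-2*I*pi/3))]
      = (1/6)[(4) + (-1 - exp(-2*I*pi/3) + 2*exp(2*I*pi/3)) + (1 + 2*exp(-2*I*pi/3) + exp(2*I*pi/3)) + (0) + (1 + exp(-2*I*pi/3) + 2*exp(2*I*pi/3)) + (-1 + 2*exp(-2*I*pi/3) - exp(2*I*pi/3))] = 0/6 = 0
  <chi_rho, chi_3> = (1/6)[1*(4)*conj(1) + 1*(-1 + 2*exp(-2*I*pi/3) + exp(-I*pi/3))*conj(-1) + 1*(1 + exp(-2*I*pi/3) + 2*exp(2*I*pi/3))*conj(1) + 1*(0)*conj(-1) + 1*(1 + 2*exp(-2*I*pi/3) + exp(2*I*pi/3))*conj(1) + 1*(-1 + exp(I*pi/3) + 2*exp(2*I*pi/3))*conj(-1)]
      = (1/6)[(4) + (1 - exp(-I*pi/3) - 2*exp(-2*I*pi/3)) + (1 + exp(-2*I*pi/3) + 2*exp(2*I*pi/3)) + (0) + (1 + 2*exp(-2*I*pi/3) + exp(2*I*pi/3)) + (1 - 2*exp(2*I*pi/3) - exp(I*pi/3))] = 6/6 = 1
  <chi_rho, chi_4> = (1/6)[1*(4)*conj(1) + 1*(-1 + 2*exp(-2*I*pi/3) + exp(-I*pi/3))*conj(exp(-2*I*pi/3)) + 1*(1 + exp(-2*I*pi/3) + 2*exp(2*I*pi/3))*conj(exp(2*I*pi/3)) + 1*(0)*conj(1) + 1*(1 + 2*exp(-2*I*pi/3) + exp(2*I*pi/3))*conj(exp(-2*I*pi/3)) + 1*(-1 + exp(I*pi/3) + 2*exp(2*I*pi/3))*conj(exp(2*I*pi/3))]
      = (1/6)[(4) + (3) + (1) + (0) + (1) + (3)] = 12/6 = 2
  <chi_rho, chi_5> = (1/6)[1*(4)*conj(1) + 1*(-1 + 2*exp(-2*I*pi/3) + exp(-I*pi/3))*conj(exp(-I*pi/3)) + 1*(1 + exp(-2*I*pi/3) + 2*exp(2*I*pi/3))*conj(exp(-2*I*pi/3)) + 1*(0)*conj(-1) + 1*(1 + 2*exp(-2*I*pi/3) + exp(2*I*pi/3))*conj(exp(2*I*pi/3)) + 1*(-1 + exp(I*pi/3) + 2*exp(2*I*pi/3))*conj(exp(I*pi/3))]
      = (1/6)[(4) + (1 + 2*exp(-I*pi/3) - exp(I*pi/3)) + (1 + 2*exp(-2*I*pi/3) + exp(2*I*pi/3)) + (0) + (1 + exp(-2*I*pi/3) + 2*exp(2*I*pi/3)) + (1 - exp(-I*pi/3) + 2*exp(I*pi/3))] = 6/6 = 1
(Exp terms are combined using exp(i*s)*conj(exp(i*t)) = exp(i*(s-t)), and sums of them are collapsed using the identity that for every m > 1 the m distinct m-th roots of unity sum to 0, e.g. 1 + exp(2*I*pi/3) + exp(-2*I*pi/3) = 0.)
Dimension check: dim(rho) = sum (mult * dim) = 0*1 + 0*1 + 0*1 + 1*1 + 2*1 + 1*1 = 4 = chi_rho(e) = 4.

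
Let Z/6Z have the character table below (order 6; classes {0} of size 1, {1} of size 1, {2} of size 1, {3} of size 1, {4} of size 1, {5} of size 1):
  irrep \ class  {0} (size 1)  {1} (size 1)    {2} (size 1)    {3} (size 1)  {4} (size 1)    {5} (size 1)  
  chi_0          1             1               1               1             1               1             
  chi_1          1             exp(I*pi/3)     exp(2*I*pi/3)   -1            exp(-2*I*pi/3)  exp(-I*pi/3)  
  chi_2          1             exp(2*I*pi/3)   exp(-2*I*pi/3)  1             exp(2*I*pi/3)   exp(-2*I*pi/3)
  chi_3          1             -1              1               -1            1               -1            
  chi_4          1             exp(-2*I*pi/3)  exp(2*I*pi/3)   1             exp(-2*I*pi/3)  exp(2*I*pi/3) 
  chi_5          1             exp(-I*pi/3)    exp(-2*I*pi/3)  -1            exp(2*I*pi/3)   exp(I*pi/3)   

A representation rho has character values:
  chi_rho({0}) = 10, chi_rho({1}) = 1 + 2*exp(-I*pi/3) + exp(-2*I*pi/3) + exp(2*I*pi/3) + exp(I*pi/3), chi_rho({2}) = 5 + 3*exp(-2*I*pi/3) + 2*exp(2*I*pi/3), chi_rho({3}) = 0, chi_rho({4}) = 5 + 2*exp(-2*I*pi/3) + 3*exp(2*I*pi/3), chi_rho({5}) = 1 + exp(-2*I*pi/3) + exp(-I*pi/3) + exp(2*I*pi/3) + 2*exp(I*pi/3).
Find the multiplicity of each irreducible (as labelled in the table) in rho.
Multiplicities: chi_0: 3, chi_1: 1, chi_2: 1, chi_3: 2, chi_4: 1, chi_5: 2.

Explanation: Use <chi_rho, chi> = (1/|G|) sum_C |C| * chi_rho(C) * conj(chi(C)) with |G| = 6 for each irreducible chi in the table:
  <chi_rho, chi_0> = (1/6)[1*(10)*conj(1) + 1*(1 + 2*exp(-I*pi/3) + exp(-2*I*pi/3) + exp(2*I*pi/3) + exp(I*pi/3))*conj(1) + 1*(5 + 3*exp(-2*I*pi/3) + 2*exp(2*I*pi/3))*conj(1) + 1*(0)*conj(1) + 1*(5 + 2*exp(-2*I*pi/3) + 3*exp(2*I*pi/3))*conj(1) + 1*(1 + exp(-2*I*pi/3) + exp(-I*pi/3) + exp(2*I*pi/3) + 2*exp(I*pi/3))*conj(1)]
      = (1/6)[(10) + (1 + 2*exp(-I*pi/3) + exp(-2*I*pi/3) + exp(2*I*pi/3) + exp(I*pi/3)) + (5 + 3*exp(-2*I*pi/3) + 2*exp(2*I*pi/3)) + (0) + (5 + 2*exp(-2*I*pi/3) + 3*exp(2*I*pi/3)) + (1 + exp(-2*I*pi/3) + exp(-I*pi/3) + exp(2*I*pi/3) + 2*exp(I*pi/3))] = 18/6 = 3
  <chi_rho, chi_1> = (1/6)[1*(10)*conj(1) + 1*(1 + 2*exp(-I*pi/3) + exp(-2*I*pi/3) + exp(2*I*pi/3) + exp(I*pi/3))*conj(exp(I*pi/3)) + 1*(5 + 3*exp(-2*I*pi/3) + 2*exp(2*I*pi/3))*conj(exp(2*I*pi/3)) + 1*(0)*conj(-1) + 1*(5 + 2*exp(-2*I*pi/3) + 3*exp(2*I*pi/3))*conj(exp(-2*I*pi/3)) + 1*(1 + exp(-2*I*pi/3) + exp(-I*pi/3) + exp(2*I*pi/3) + 2*exp(I*pi/3))*conj(exp(-I*pi/3))]
      = (1/6)[(10) + (2*exp(-2*I*pi/3) + exp(-I*pi/3) + exp(I*pi/3)) + (2 + 5*exp(-2*I*pi/3) + 3*exp(2*I*pi/3)) + (0) + (2 + 3*exp(-2*I*pi/3) + 5*exp(2*I*pi/3)) + (exp(-I*pi/3) + exp(I*pi/3) + 2*exp(2*I*pi/3))] = 6/6 = 1
  <chi_rho, chi_2> = (1/6)[1*(10)*conj(1) + 1*(1 + 2*exp(-I*pi/3) + exp(-2*I*pi/3) + exp(2*I*pi/3) + exp(I*pi/3))*conj(exp(2*I*pi/3)) + 1*(5 + 3*exp(-2*I*pi/3) + 2*exp(2*I*pi/3))*conj(exp(-2*I*pi/3)) + 1*(0)*conj(1) + 1*(5 + 2*exp(-2*I*pi/3) + 3*exp(2*I*pi/3))*conj(exp(2*I*pi/3)) + 1*(1 + exp(-2*I*pi/3) + exp(-I*pi/3) + exp(2*I*pi/3) + 2*exp(I*pi/3))*conj(exp(-2*I*pi/3))]
      = (1/6)[(10) + (-1 + exp(-2*I*pi/3) + exp(-I*pi/3) + exp(2*I*pi/3)) + (3 + 2*exp(-2*I*pi/3) + 5*exp(2*I*pi/3)) + (0) + (3 + 5*exp(-2*I*pi/3) + 2*exp(2*I*pi/3)) + (-1 + exp(-2*I*pi/3) + exp(2*I*pi/3) + exp(I*pi/3))] = 6/6 = 1
  <chi_rho, chi_3> = (1/6)[1*(10)*conj(1) + 1*(1 + 2*exp(-I*pi/3) + exp(-2*I*pi/3) + exp(2*I*pi/3) + exp(I*pi/3))*conj(-1) + 1*(5 + 3*exp(-2*I*pi/3) + 2*exp(2*I*pi/3))*conj(1) + 1*(0)*conj(-1) + 1*(5 + 2*exp(-2*I*pi/3) + 3*exp(2*I*pi/3))*conj(1) + 1*(1 + exp(-2*I*pi/3) + exp(-I*pi/3) + exp(2*I*pi/3) + 2*exp(I*pi/3))*conj(-1)]
      = (1/6)[(10) + (-1 - exp(I*pi/3) - exp(2*I*pi/3) - exp(-2*I*pi/3) - 2*exp(-I*pi/3)) + (5 + 3*exp(-2*I*pi/3) + 2*exp(2*I*pi/3)) + (0) + (5 + 2*exp(-2*I*pi/3) + 3*exp(2*I*pi/3)) + (-1 - 2*exp(I*pi/3) - exp(2*I*pi/3) - exp(-I*pi/3) - exp(-2*I*pi/3))] = 12/6 = 2
  <chi_rho, chi_4> = (1/6)[1*(10)*conj(1) + 1*(1 + 2*exp(-I*pi/3) + exp(-2*I*pi/3) + exp(2*I*pi/3) + exp(I*pi/3))*conj(exp(-2*I*pi/3)) + 1*(5 + 3*exp(-2*I*pi/3) + 2*exp(2*I*pi/3))*conj(exp(2*I*pi/3)) + 1*(0)*conj(1) + 1*(5 + 2*exp(-2*I*pi/3) + 3*exp(2*I*pi/3))*conj(exp(-2*I*pi/3)) + 1*(1 + exp(-2*I*pi/3) + exp(-I*pi/3) + exp(2*I*pi/3) + 2*exp(I*pi/3))*conj(exp(2*I*pi/3))]
      = (1/6)[(10) + (exp(-2*I*pi/3) + exp(2*I*pi/3) + 2*exp(I*pi/3)) + (2 + 5*exp(-2*I*pi/3) + 3*exp(2*I*pi/3)) + (0) + (2 + 3*exp(-2*I*pi/3) + 5*exp(2*I*pi/3)) + (2*exp(-I*pi/3) + exp(-2*I*pi/3) + exp(2*I*pi/3))] = 6/6 = 1
  <chi_rho, chi_5> = (1/6)[1*(10)*conj(1) + 1*(1 + 2*exp(-I*pi/3) + exp(-2*I*pi/3) + exp(2*I*pi/3) + exp(I*pi/3))*conj(exp(-I*pi/3)) + 1*(5 + 3*exp(-2*I*pi/3) + 2*exp(2*I*pi/3))*conj(exp(-2*I*pi/3)) + 1*(0)*conj(-1) + 1*(5 + 2*exp(-2*I*pi/3) + 3*exp(2*I*pi/3))*conj(exp(2*I*pi/3)) + 1*(1 + exp(-2*I*pi/3) + exp(-I*pi/3) + exp(2*I*pi/3) + 2*exp(I*pi/3))*conj(exp(I*pi/3))]
      = (1/6)[(10) + (1 + exp(-I*pi/3) + exp(2*I*pi/3) + exp(I*pi/3)) + (3 + 2*exp(-2*I*pi/3) + 5*exp(2*I*pi/3)) + (0) + (3 + 5*exp(-2*I*pi/3) + 2*exp(2*I*pi/3)) + (1 + exp(-2*I*pi/3) + exp(-I*pi/3) + exp(I*pi/3))] = 12/6 = 2
(Exp terms are combined using exp(i*s)*conj(exp(i*t)) = exp(i*(s-t)), and sums of them are collapsed using the identity that for every m > 1 the m distinct m-th roots of unity sum to 0, e.g. 1 + exp(2*I*pi/3) + exp(-2*I*pi/3) = 0.)
Dimension check: dim(rho) = sum (mult * dim) = 3*1 + 1*1 + 1*1 + 2*1 + 1*1 + 2*1 = 10 = chi_rho(e) = 10.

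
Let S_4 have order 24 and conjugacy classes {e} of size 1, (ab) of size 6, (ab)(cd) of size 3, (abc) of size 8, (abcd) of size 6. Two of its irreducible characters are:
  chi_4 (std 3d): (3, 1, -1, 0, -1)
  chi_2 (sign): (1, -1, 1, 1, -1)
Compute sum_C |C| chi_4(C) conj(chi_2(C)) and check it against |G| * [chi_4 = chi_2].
Sum = 0; so <chi_4, chi_2> = 0 (distinct irreducibles are orthogonal).

Why: Compute term by term over conjugacy classes (|C| * chi_4(C) * conj(chi_2(C))):
  1*(3)*conj(1) + 6*(1)*conj(-1) + 3*(-1)*conj(1) + 8*(0)*conj(1) + 6*(-1)*conj(-1)
  = (3) + (-6) + (-3) + (0) + (6)
  = 0.
Dividing by |G| = 24 gives 0/24 = 0, matching the row-orthogonality relation <chi_4, chi_2> = [chi_4 = chi_2].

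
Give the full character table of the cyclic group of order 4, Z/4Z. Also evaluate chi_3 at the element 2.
Character table of Z/4Z (irreps indexed chi_0,...,chi_3 with chi_k(m) = zeta_4^(k*m), zeta_4 = exp(2*pi*i/4)):
  irrep \ class  {0} (size 1)  {1} (size 1)  {2} (size 1)  {3} (size 1)
  chi_0          1             1             1             1           
  chi_1          1             I             -1            -I          
  chi_2          1             -1            1             -1          
  chi_3          1             -I            -1            I           

Spot check: chi_3(2) = zeta_4^(3*2) = zeta_4^6 = -1.

Details: Z/4Z is abelian, so all 4 irreducible complex representations are 1-dimensional. They are given by chi_k(m) = zeta_4^(k*m) for k = 0,...,3. Row orthogonality: sum_m chi_k(m) conj(chi_l(m)) = 4 * [k = l].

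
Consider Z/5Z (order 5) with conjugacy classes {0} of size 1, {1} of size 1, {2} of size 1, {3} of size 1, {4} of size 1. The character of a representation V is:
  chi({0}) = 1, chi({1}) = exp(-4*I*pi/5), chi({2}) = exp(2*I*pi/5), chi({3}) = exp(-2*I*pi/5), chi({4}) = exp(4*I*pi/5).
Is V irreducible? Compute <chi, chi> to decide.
Irreducible: <chi, chi> = 1.

Reasoning: <chi, chi> = (1/|G|) sum_C |C| * |chi(C)|^2 = (1/5)[1*|1|^2 + 1*|exp(-4*I*pi/5)|^2 + 1*|exp(2*I*pi/5)|^2 + 1*|exp(-2*I*pi/5)|^2 + 1*|exp(4*I*pi/5)|^2]
  = (1/5)[(1) + (1) + (1) + (1) + (1)] = 5/5 = 1.
(Exp terms are combined using exp(i*s)*conj(exp(i*t)) = exp(i*(s-t)), and sums of them are collapsed using the identity that for every m > 1 the m distinct m-th roots of unity sum to 0, e.g. 1 + exp(2*I*pi/3) + exp(-2*I*pi/3) = 0.)
A character is irreducible iff <chi, chi> = 1, so this representation is irreducible.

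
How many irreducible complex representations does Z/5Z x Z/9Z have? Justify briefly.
45

Details: The number of irreducible complex representations of a finite group equals its number of conjugacy classes. Z/5Z x Z/9Z is abelian of order 45, so every element is its own conjugacy class: 45 classes, so Z/5Z x Z/9Z (order 45) has exactly 45 irreducible complex representations.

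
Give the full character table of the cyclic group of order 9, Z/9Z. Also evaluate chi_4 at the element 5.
Character table of Z/9Z (irreps indexed chi_0,...,chi_8 with chi_k(m) = zeta_9^(k*m), zeta_9 = exp(2*pi*i/9)):
  irrep \ class  {0} (size 1)  {1} (size 1)    {2} (size 1)    {3} (size 1)    {4} (size 1)    {5} (size 1)    {6} (size 1)    {7} (size 1)    {8} (size 1)  
  chi_0          1             1               1               1               1               1               1               1               1             
  chi_1          1             exp(2*I*pi/9)   exp(4*I*pi/9)   exp(2*I*pi/3)   exp(8*I*pi/9)   exp(-8*I*pi/9)  exp(-2*I*pi/3)  exp(-4*I*pi/9)  exp(-2*I*pi/9)
  chi_2          1             exp(4*I*pi/9)   exp(8*I*pi/9)   exp(-2*I*pi/3)  exp(-2*I*pi/9)  exp(2*I*pi/9)   exp(2*I*pi/3)   exp(-8*I*pi/9)  exp(-4*I*pi/9)
  chi_3          1             exp(2*I*pi/3)   exp(-2*I*pi/3)  1               exp(2*I*pi/3)   exp(-2*I*pi/3)  1               exp(2*I*pi/3)   exp(-2*I*pi/3)
  chi_4          1             exp(8*I*pi/9)   exp(-2*I*pi/9)  exp(2*I*pi/3)   exp(-4*I*pi/9)  exp(4*I*pi/9)   exp(-2*I*pi/3)  exp(2*I*pi/9)   exp(-8*I*pi/9)
  chi_5          1             exp(-8*I*pi/9)  exp(2*I*pi/9)   exp(-2*I*pi/3)  exp(4*I*pi/9)   exp(-4*I*pi/9)  exp(2*I*pi/3)   exp(-2*I*pi/9)  exp(8*I*pi/9) 
  chi_6          1             exp(-2*I*pi/3)  exp(2*I*pi/3)   1               exp(-2*I*pi/3)  exp(2*I*pi/3)   1               exp(-2*I*pi/3)  exp(2*I*pi/3) 
  chi_7          1             exp(-4*I*pi/9)  exp(-8*I*pi/9)  exp(2*I*pi/3)   exp(2*I*pi/9)   exp(-2*I*pi/9)  exp(-2*I*pi/3)  exp(8*I*pi/9)   exp(4*I*pi/9) 
  chi_8          1             exp(-2*I*pi/9)  exp(-4*I*pi/9)  exp(-2*I*pi/3)  exp(-8*I*pi/9)  exp(8*I*pi/9)   exp(2*I*pi/3)   exp(4*I*pi/9)   exp(2*I*pi/9) 

Spot check: chi_4(5) = zeta_9^(4*5) = zeta_9^20 = exp(4*I*pi/9).

Working: Z/9Z is abelian, so all 9 irreducible complex representations are 1-dimensional. They are given by chi_k(m) = zeta_9^(k*m) for k = 0,...,8. Row orthogonality: sum_m chi_k(m) conj(chi_l(m)) = 9 * [k = l].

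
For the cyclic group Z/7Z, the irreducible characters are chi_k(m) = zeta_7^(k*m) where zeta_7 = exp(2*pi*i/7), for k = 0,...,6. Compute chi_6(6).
chi_6(6) = zeta_7^36 = exp(2*I*pi/7)

Explanation: chi_6(6) = zeta_7^(6*6) = zeta_7^36. Since zeta_7^7 = 1, this equals zeta_7^1 = exp(2*pi*i*1/7) = exp(2*I*pi/7).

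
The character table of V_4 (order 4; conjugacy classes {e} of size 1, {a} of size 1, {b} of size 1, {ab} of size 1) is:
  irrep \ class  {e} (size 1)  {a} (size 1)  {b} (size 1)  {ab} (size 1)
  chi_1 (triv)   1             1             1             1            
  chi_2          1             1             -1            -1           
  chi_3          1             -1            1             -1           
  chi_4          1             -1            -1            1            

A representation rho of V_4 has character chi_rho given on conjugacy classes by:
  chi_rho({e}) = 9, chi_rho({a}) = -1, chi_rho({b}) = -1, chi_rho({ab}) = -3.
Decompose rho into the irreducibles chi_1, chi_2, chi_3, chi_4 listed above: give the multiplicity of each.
Multiplicities: chi_1: 1, chi_2: 3, chi_3: 3, chi_4: 2.

Reasoning: Use <chi_rho, chi> = (1/|G|) sum_C |C| * chi_rho(C) * conj(chi(C)) with |G| = 4 for each irreducible chi in the table:
  <chi_rho, chi_1> = (1/4)[1*(9)*conj(1) + 1*(-1)*conj(1) + 1*(-1)*conj(1) + 1*(-3)*conj(1)]
      = (1/4)[(9) + (-1) + (-1) + (-3)] = 4/4 = 1
  <chi_rho, chi_2> = (1/4)[1*(9)*conj(1) + 1*(-1)*conj(1) + 1*(-1)*conj(-1) + 1*(-3)*conj(-1)]
      = (1/4)[(9) + (-1) + (1) + (3)] = 12/4 = 3
  <chi_rho, chi_3> = (1/4)[1*(9)*conj(1) + 1*(-1)*conj(-1) + 1*(-1)*conj(1) + 1*(-3)*conj(-1)]
      = (1/4)[(9) + (1) + (-1) + (3)] = 12/4 = 3
  <chi_rho, chi_4> = (1/4)[1*(9)*conj(1) + 1*(-1)*conj(-1) + 1*(-1)*conj(-1) + 1*(-3)*conj(1)]
      = (1/4)[(9) + (1) + (1) + (-3)] = 8/4 = 2
Dimension check: dim(rho) = sum (mult * dim) = 1*1 + 3*1 + 3*1 + 2*1 = 9 = chi_rho(e) = 9.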